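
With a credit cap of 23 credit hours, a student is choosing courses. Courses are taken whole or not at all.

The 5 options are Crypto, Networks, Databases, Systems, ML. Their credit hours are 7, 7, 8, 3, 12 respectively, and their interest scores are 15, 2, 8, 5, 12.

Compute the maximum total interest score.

32

This is an integer program with binary decision variables.
Allowing fractional choices, the relaxed optimum would be about 33.0, but courses are indivisible.
Crypto + Systems + ML: credit hours 7 + 3 + 12 = 22 ≤ 23, interest score 15 + 5 + 12 = 32.
Crypto + Databases + Systems: credit hours 7 + 8 + 3 = 18 ≤ 23, interest score 15 + 8 + 5 = 28.
Crypto + ML: credit hours 7 + 12 = 19 ≤ 23, interest score 15 + 12 = 27.
Best is Crypto, Systems, and ML with total interest score 32.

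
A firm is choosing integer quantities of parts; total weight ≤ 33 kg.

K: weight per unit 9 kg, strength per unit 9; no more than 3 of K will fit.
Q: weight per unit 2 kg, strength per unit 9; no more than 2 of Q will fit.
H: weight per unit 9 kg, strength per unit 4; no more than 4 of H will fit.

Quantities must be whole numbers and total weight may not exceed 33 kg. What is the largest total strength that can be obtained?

45

This is a bounded integer knapsack.
Q has the best ratio (9/2); taking only Q gives at most 2×9 = 18 (stopped by the supply cap of 2).
Mixing does better — 3×K and 2×Q: weight 31 ≤ 33, strength 3·9 + 2·9 = 45.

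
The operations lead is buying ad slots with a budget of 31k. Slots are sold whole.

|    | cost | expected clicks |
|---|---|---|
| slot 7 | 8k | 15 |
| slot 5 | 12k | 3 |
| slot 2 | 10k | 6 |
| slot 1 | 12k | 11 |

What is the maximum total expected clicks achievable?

32

Treat it as a binary knapsack problem.
slot 7 + slot 2 + slot 1: cost 8 + 10 + 12 = 30 ≤ 31, expected clicks 15 + 6 + 11 = 32.
slot 7 + slot 1: cost 8 + 12 = 20 ≤ 31, expected clicks 15 + 11 = 26.
Best is slot 7, slot 2, and slot 1 with total expected clicks 32.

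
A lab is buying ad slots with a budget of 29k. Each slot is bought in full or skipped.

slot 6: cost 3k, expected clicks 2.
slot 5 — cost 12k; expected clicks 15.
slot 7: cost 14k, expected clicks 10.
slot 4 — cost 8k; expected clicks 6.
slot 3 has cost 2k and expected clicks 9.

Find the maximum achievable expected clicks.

Treat it as a binary knapsack problem.
Allowing fractional choices, the relaxed optimum would be about 35.0, but ad slots are indivisible.
slot 5 + slot 4 + slot 3: cost 12 + 8 + 2 = 22 ≤ 29, expected clicks 15 + 6 + 9 = 30.
slot 6 + slot 5 + slot 4 + slot 3: cost 3 + 12 + 8 + 2 = 25 ≤ 29, expected clicks 2 + 15 + 6 + 9 = 32.
slot 5 + slot 7 + slot 3: cost 12 + 14 + 2 = 28 ≤ 29, expected clicks 15 + 10 + 9 = 34.
Best is slot 5, slot 7, and slot 3 with total expected clicks 34.

34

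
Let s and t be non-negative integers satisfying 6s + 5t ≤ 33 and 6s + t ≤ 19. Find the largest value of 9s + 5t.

(s,t)=(2,4): 6·2+5·4=32≤33, 6·2+1·4=16≤19, objective 38.
(s,t)=(1,5): 6·1+5·5=31≤33, 6·1+1·5=11≤19, objective 34.
(s,t)=(2,3): 6·2+5·3=27≤33, 6·2+1·3=15≤19, objective 33.
(s,t)=(1,4): 6·1+5·4=26≤33, 6·1+1·4=10≤19, objective 29.
Maximum is 38 at (s,t)=(2,4).

38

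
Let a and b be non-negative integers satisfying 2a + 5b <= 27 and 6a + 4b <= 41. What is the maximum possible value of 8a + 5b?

(a,b)=(6,1) is feasible, giving 53.
(a,b)=(5,2) is feasible, giving 50.
(a,b)=(6,0) is feasible, giving 48.
Maximum is 53 at (a,b)=(6,1).

53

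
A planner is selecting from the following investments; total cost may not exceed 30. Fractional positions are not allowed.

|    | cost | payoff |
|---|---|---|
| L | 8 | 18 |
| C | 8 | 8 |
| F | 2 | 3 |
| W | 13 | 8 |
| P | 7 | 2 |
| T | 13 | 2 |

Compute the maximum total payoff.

Allowing fractional choices, the relaxed optimum would be about 36.4, but investments are indivisible.
L + F + W + P: cost 8 + 2 + 13 + 7 = 30 ≤ 30, payoff 18 + 3 + 8 + 2 = 31.
L + C + W: cost 8 + 8 + 13 = 29 ≤ 30, payoff 18 + 8 + 8 = 34.
L + C + F + P: cost 8 + 8 + 2 + 7 = 25 ≤ 30, payoff 18 + 8 + 3 + 2 = 31.
Best is L, C, and W with total payoff 34.

34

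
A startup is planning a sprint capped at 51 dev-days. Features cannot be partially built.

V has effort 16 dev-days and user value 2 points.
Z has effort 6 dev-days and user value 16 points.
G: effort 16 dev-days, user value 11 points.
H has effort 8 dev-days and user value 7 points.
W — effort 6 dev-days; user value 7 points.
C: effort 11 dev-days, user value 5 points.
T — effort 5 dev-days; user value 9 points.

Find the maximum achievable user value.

This is an integer program with binary decision variables.
Allowing fractional choices, the relaxed optimum would be about 54.5, but features are indivisible.
Z + G + H + W + T: effort 6 + 16 + 8 + 6 + 5 = 41 ≤ 51, user value 16 + 11 + 7 + 7 + 9 = 50.
Z + G + W + C + T: effort 6 + 16 + 6 + 11 + 5 = 44 ≤ 51, user value 16 + 11 + 7 + 5 + 9 = 48.
Best is Z, G, H, W, and T with total user value 50.

50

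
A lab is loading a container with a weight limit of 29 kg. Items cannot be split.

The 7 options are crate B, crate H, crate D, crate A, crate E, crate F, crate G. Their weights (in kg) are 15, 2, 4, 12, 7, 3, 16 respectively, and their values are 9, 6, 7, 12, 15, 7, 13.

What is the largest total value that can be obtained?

47

Allowing fractional choices, the relaxed optimum would be about 47.8, but items are indivisible.
crate D + crate A + crate E + crate F: weight 4 + 12 + 7 + 3 = 26 ≤ 29, value 7 + 12 + 15 + 7 = 41.
crate H + crate D + crate A + crate E + crate F: weight 2 + 4 + 12 + 7 + 3 = 28 ≤ 29, value 6 + 7 + 12 + 15 + 7 = 47.
crate H + crate E + crate F + crate G: weight 2 + 7 + 3 + 16 = 28 ≤ 29, value 6 + 15 + 7 + 13 = 41.
Best is crate H, crate D, crate A, crate E, and crate F with total value 47.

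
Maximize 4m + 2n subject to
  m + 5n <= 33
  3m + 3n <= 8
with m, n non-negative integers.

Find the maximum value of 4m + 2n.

The continuous relaxation peaks at (2.67, 0) with value 10.67; rounding to a feasible lattice point costs some objective.
(m,n)=(2,0): 1·2+5·0=2≤33, 3·2+3·0=6≤8, objective 8.
(m,n)=(1,1): 1·1+5·1=6≤33, 3·1+3·1=6≤8, objective 6.
The best lattice point is (2,0), giving 8.

8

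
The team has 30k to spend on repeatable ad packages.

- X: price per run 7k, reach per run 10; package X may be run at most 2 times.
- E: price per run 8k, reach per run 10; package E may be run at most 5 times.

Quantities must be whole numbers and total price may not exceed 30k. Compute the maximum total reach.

40

This is a bounded integer knapsack.
2×X and 2×E: price 30 ≤ 30, reach 2·10 + 2·10 = 40.
3×E: price 24 ≤ 30, reach 3·10 = 30.
Best is 40.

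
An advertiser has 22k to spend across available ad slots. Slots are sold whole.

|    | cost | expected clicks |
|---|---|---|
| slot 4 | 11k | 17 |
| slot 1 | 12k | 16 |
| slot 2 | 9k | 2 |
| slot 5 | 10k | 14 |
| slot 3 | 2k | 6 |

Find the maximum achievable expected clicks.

31

Allowing fractional choices, the relaxed optimum would be about 35.6, but ad slots are indivisible.
slot 1 + slot 5: cost 12 + 10 = 22 ≤ 22, expected clicks 16 + 14 = 30.
slot 4 + slot 2 + slot 3: cost 11 + 9 + 2 = 22 ≤ 22, expected clicks 17 + 2 + 6 = 25.
slot 4 + slot 5: cost 11 + 10 = 21 ≤ 22, expected clicks 17 + 14 = 31.
Best is slot 4 and slot 5 with total expected clicks 31.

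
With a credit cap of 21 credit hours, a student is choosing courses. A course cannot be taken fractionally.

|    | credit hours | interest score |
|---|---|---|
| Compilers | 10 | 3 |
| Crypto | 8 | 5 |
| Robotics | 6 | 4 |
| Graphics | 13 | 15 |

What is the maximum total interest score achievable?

20

Allowing fractional choices, the relaxed optimum would be about 20.2, but courses are indivisible.
Crypto + Graphics: credit hours 8 + 13 = 21 ≤ 21, interest score 5 + 15 = 20.
Robotics + Graphics: credit hours 6 + 13 = 19 ≤ 21, interest score 4 + 15 = 19.
Graphics: credit hours 13 ≤ 21, interest score 15.
Best is Crypto and Graphics with total interest score 20.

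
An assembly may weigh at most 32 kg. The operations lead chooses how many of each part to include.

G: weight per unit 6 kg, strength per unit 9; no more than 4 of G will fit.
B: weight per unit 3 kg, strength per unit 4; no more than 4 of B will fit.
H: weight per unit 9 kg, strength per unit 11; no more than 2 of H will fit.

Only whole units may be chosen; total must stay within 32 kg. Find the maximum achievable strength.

3×G and 4×B: weight 30 ≤ 32, strength 3·9 + 4·4 = 43.
4×G and 2×B: weight 30 ≤ 32, strength 4·9 + 2·4 = 44.
Best is 44.

44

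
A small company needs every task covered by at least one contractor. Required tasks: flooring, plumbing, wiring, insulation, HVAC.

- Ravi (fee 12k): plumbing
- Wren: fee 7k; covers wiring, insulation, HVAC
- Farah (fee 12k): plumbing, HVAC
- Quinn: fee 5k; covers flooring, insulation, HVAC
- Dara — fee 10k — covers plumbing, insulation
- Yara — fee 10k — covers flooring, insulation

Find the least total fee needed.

22

Choose Wren, Quinn, and Dara: together they cover flooring, plumbing, wiring, insulation, HVAC — every task.
Total fee: 7 + 5 + 10 = 22.
No cover costs less than 22.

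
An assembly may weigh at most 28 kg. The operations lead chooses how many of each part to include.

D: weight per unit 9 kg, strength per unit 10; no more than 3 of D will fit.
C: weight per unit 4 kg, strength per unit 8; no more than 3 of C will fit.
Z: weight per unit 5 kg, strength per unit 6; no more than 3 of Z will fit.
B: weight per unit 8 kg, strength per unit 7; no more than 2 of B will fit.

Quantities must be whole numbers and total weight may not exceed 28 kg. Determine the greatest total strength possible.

This is a bounded integer knapsack.
3×C and 3×Z: weight 27 ≤ 28, strength 3·8 + 3·6 = 42.
1×D, 3×C, and 1×Z: weight 26 ≤ 28, strength 1·10 + 3·8 + 1·6 = 40.
Best is 42.

42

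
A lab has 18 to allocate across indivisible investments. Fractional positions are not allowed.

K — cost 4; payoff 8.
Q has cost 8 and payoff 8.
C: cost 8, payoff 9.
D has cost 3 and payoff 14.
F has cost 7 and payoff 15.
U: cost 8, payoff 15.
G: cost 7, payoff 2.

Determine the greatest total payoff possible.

44

C + D + F: cost 8 + 3 + 7 = 18 ≤ 18, payoff 9 + 14 + 15 = 38.
D + F + U: cost 3 + 7 + 8 = 18 ≤ 18, payoff 14 + 15 + 15 = 44.
Best is D, F, and U with total payoff 44.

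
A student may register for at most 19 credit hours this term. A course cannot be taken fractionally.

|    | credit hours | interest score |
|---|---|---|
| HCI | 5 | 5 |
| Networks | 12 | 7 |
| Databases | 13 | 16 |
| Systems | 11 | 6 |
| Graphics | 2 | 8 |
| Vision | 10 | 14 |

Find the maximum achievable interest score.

27

Take HCI, Graphics, and Vision: credit hours 5 + 2 + 10 = 17 ≤ 19, interest score 5 + 8 + 14 = 27.
No other feasible combination does better.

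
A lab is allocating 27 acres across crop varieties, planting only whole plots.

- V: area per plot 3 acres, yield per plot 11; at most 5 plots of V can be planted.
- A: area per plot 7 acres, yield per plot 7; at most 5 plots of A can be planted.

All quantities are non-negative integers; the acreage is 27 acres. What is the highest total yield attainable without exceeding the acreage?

Take 5×V and 1×A: area 22 ≤ 27, yield 5·11 + 1·7 = 62.
V has the best ratio (11/3) and is taken to its limit of 5; remaining capacity is filled optimally with the others.

62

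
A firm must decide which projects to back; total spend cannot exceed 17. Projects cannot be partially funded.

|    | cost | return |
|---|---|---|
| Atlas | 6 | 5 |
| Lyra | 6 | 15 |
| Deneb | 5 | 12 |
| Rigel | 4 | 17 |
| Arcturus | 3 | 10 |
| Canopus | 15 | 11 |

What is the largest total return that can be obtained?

Lyra + Rigel + Arcturus: cost 6 + 4 + 3 = 13 ≤ 17, return 15 + 17 + 10 = 42.
Deneb + Rigel + Arcturus: cost 5 + 4 + 3 = 12 ≤ 17, return 12 + 17 + 10 = 39.
Lyra + Deneb + Rigel: cost 6 + 5 + 4 = 15 ≤ 17, return 15 + 12 + 17 = 44.
Best is Lyra, Deneb, and Rigel with total return 44.

44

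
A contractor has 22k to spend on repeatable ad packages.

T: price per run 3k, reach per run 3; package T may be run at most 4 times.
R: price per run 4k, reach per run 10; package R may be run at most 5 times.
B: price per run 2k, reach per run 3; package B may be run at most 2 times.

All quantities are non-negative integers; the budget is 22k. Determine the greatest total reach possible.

53

Take 5×R and 1×B: price 22 ≤ 22, reach 5·10 + 1·3 = 53.
R has the best ratio (10/4) and is taken to its limit of 5; remaining capacity is filled optimally with the others.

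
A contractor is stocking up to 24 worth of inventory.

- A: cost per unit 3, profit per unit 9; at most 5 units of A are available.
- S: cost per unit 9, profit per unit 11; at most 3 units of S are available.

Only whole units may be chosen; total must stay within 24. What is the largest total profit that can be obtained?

56

This is a bounded integer knapsack.
A has the best ratio (9/3); taking only A gives at most 5×9 = 45 (stopped by the supply cap of 5).
Mixing does better — 5×A and 1×S: cost 24 ≤ 24, profit 5·9 + 1·11 = 56.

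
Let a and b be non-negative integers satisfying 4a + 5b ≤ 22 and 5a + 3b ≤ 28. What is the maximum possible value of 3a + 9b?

36

Relaxing integrality, the LP optimum is 39.60 at (a,b) = (0, 4.4), which is not an integer point.
(a,b)=(0,4): 4·0+5·4=20≤22, 5·0+3·4=12≤28, objective 36.
(a,b)=(1,3): 4·1+5·3=19≤22, 5·1+3·3=14≤28, objective 30.
(a,b)=(0,3): 4·0+5·3=15≤22, 5·0+3·3=9≤28, objective 27.
The best lattice point is (0,4), giving 36.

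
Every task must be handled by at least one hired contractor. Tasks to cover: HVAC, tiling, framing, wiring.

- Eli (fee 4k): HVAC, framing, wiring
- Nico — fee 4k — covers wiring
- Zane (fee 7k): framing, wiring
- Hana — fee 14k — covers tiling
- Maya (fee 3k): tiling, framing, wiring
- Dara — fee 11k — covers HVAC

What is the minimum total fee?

7

Choose Eli and Maya: together they cover HVAC, tiling, framing, wiring — every task.
Total fee: 4 + 3 = 7.
No cover costs less than 7.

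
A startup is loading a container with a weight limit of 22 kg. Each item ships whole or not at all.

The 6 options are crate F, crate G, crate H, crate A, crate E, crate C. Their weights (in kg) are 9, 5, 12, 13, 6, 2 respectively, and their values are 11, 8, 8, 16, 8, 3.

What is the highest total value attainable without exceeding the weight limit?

Allowing fractional choices, the relaxed optimum would be about 30.1, but items are indivisible.
crate F + crate G + crate E + crate C: weight 9 + 5 + 6 + 2 = 22 ≤ 22, value 11 + 8 + 8 + 3 = 30.
crate G + crate A + crate C: weight 5 + 13 + 2 = 20 ≤ 22, value 8 + 16 + 3 = 27.
crate F + crate G + crate E: weight 9 + 5 + 6 = 20 ≤ 22, value 11 + 8 + 8 = 27.
Best is crate F, crate G, crate E, and crate C with total value 30.

30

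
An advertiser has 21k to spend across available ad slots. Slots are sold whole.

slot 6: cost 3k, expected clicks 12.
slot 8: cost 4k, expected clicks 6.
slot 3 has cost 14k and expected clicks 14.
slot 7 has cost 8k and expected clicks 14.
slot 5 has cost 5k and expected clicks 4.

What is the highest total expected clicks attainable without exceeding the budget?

36

Allowing fractional choices, the relaxed optimum would be about 38.0, but ad slots are indivisible.
slot 6 + slot 8 + slot 7 + slot 5: cost 3 + 4 + 8 + 5 = 20 ≤ 21, expected clicks 12 + 6 + 14 + 4 = 36.
slot 6 + slot 8 + slot 7: cost 3 + 4 + 8 = 15 ≤ 21, expected clicks 12 + 6 + 14 = 32.
slot 6 + slot 8 + slot 3: cost 3 + 4 + 14 = 21 ≤ 21, expected clicks 12 + 6 + 14 = 32.
Best is slot 6, slot 8, slot 7, and slot 5 with total expected clicks 36.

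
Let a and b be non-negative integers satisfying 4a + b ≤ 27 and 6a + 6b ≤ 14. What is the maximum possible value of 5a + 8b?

16

(a,b)=(0,2): 4·0+1·2=2≤27, 6·0+6·2=12≤14, objective 16.
(a,b)=(1,1): 4·1+1·1=5≤27, 6·1+6·1=12≤14, objective 13.
The best lattice point is (0,2), giving 16.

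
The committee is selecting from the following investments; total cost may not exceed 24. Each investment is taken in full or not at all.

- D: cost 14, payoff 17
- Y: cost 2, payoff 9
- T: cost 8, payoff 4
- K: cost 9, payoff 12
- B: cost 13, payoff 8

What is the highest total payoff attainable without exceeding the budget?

30

Take D, Y, and T: cost 14 + 2 + 8 = 24 ≤ 24, payoff 17 + 9 + 4 = 30.
No other feasible combination does better.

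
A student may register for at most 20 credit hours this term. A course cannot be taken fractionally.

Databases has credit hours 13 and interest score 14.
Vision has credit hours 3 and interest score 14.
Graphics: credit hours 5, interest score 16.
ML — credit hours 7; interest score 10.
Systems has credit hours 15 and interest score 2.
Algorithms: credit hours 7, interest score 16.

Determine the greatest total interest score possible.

Allowing fractional choices, the relaxed optimum would be about 53.1, but courses are indivisible.
Vision + Graphics + Algorithms: credit hours 3 + 5 + 7 = 15 ≤ 20, interest score 14 + 16 + 16 = 46.
Vision + Graphics + ML: credit hours 3 + 5 + 7 = 15 ≤ 20, interest score 14 + 16 + 10 = 40.
Graphics + ML + Algorithms: credit hours 5 + 7 + 7 = 19 ≤ 20, interest score 16 + 10 + 16 = 42.
Best is Vision, Graphics, and Algorithms with total interest score 46.

46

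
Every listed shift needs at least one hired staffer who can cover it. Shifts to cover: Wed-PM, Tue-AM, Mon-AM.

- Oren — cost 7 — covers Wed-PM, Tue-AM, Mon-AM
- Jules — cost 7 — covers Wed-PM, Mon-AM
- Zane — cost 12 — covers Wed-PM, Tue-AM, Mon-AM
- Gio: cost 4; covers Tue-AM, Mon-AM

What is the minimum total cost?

7

Oren alone covers Wed-PM, Tue-AM, Mon-AM — every shift.
Total cost: 7.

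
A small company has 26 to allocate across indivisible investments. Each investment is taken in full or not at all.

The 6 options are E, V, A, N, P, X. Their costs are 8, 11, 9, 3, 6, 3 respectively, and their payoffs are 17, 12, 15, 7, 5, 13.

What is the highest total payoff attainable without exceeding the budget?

Allowing fractional choices, the relaxed optimum would be about 55.3, but investments are indivisible.
E + A + N + X: cost 8 + 9 + 3 + 3 = 23 ≤ 26, payoff 17 + 15 + 7 + 13 = 52.
E + A + P + X: cost 8 + 9 + 6 + 3 = 26 ≤ 26, payoff 17 + 15 + 5 + 13 = 50.
Best is E, A, N, and X with total payoff 52.

52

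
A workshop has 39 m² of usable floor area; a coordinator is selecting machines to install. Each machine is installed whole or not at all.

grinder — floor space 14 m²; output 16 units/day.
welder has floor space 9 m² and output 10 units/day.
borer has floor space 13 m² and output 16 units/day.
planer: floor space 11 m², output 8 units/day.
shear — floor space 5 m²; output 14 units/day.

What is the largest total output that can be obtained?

grinder + welder + planer + shear: floor space 14 + 9 + 11 + 5 = 39 ≤ 39, output 16 + 10 + 8 + 14 = 48.
welder + borer + planer + shear: floor space 9 + 13 + 11 + 5 = 38 ≤ 39, output 10 + 16 + 8 + 14 = 48.
grinder + borer + shear: floor space 14 + 13 + 5 = 32 ≤ 39, output 16 + 16 + 14 = 46.
The maximum output is 48; one optimal choice is welder, borer, planer, and shear.

48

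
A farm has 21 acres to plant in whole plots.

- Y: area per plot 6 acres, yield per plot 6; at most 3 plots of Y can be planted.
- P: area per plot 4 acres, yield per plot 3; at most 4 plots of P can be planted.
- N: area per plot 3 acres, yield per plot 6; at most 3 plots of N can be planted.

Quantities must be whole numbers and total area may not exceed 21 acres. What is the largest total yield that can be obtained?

2×Y and 3×N: area 21 ≤ 21, yield 2·6 + 3·6 = 30.
3×P and 3×N: area 21 ≤ 21, yield 3·3 + 3·6 = 27.
Best is 30.

30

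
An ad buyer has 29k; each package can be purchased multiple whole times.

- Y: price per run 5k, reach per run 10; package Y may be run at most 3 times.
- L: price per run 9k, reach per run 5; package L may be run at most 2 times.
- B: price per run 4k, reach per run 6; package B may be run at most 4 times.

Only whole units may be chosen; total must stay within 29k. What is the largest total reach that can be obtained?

48

3×Y and 3×B: price 27 ≤ 29, reach 3·10 + 3·6 = 48.
2×Y and 4×B: price 26 ≤ 29, reach 2·10 + 4·6 = 44.
Best is 48.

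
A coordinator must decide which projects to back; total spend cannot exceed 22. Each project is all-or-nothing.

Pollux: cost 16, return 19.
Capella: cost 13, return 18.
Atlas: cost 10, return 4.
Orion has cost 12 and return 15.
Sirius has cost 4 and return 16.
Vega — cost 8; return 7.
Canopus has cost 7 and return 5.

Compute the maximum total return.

35

Allowing fractional choices, the relaxed optimum would be about 40.2, but projects are indivisible.
Pollux + Sirius: cost 16 + 4 = 20 ≤ 22, return 19 + 16 = 35.
Orion + Sirius: cost 12 + 4 = 16 ≤ 22, return 15 + 16 = 31.
Capella + Sirius: cost 13 + 4 = 17 ≤ 22, return 18 + 16 = 34.
Best is Pollux and Sirius with total return 35.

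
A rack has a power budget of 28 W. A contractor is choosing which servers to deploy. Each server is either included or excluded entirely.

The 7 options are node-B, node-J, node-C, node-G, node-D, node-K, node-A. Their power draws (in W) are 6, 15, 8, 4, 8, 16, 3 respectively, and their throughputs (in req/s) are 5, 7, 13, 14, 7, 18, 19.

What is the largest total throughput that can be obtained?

Take node-C, node-G, node-D, and node-A: power draw 8 + 4 + 8 + 3 = 23 ≤ 28, throughput 13 + 14 + 7 + 19 = 53.
No other feasible combination does better.

53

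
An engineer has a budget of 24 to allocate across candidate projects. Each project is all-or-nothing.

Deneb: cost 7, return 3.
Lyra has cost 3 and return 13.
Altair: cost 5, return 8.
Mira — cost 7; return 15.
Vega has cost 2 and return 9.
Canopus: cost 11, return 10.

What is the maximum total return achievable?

48

Allowing fractional choices, the relaxed optimum would be about 51.4, but projects are indivisible.
Deneb + Lyra + Altair + Mira + Vega: cost 7 + 3 + 5 + 7 + 2 = 24 ≤ 24, return 3 + 13 + 8 + 15 + 9 = 48.
Lyra + Altair + Mira + Vega: cost 3 + 5 + 7 + 2 = 17 ≤ 24, return 13 + 8 + 15 + 9 = 45.
Lyra + Mira + Vega + Canopus: cost 3 + 7 + 2 + 11 = 23 ≤ 24, return 13 + 15 + 9 + 10 = 47.
Best is Deneb, Lyra, Altair, Mira, and Vega with total return 48.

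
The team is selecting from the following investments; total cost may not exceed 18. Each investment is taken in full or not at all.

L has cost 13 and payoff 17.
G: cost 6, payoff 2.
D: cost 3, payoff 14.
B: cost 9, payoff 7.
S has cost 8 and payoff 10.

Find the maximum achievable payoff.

This is a 0-1 knapsack instance.
Allowing fractional choices, the relaxed optimum would be about 33.5, but investments are indivisible.
L + D: cost 13 + 3 = 16 ≤ 18, payoff 17 + 14 = 31.
G + D + S: cost 6 + 3 + 8 = 17 ≤ 18, payoff 2 + 14 + 10 = 26.
D + S: cost 3 + 8 = 11 ≤ 18, payoff 14 + 10 = 24.
Best is L and D with total payoff 31.

31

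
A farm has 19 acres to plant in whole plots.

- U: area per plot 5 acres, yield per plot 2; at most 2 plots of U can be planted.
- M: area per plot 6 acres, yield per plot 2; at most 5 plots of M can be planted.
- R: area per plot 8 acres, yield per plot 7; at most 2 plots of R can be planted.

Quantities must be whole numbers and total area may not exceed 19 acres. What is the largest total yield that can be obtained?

14

This is a bounded integer knapsack.
Take 2×R: area 16 ≤ 19, yield 2·7 = 14.
R has the best ratio (7/8) and is taken to its limit of 2; remaining capacity is filled optimally with the others.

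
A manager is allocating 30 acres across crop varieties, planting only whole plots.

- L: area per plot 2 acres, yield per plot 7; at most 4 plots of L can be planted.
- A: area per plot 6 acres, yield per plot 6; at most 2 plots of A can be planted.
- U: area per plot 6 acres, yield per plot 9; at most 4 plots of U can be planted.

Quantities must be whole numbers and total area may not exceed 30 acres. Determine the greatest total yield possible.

This is a bounded integer knapsack.
3×L and 4×U: area 30 ≤ 30, yield 3·7 + 4·9 = 57.
4×L and 3×U: area 26 ≤ 30, yield 4·7 + 3·9 = 55.
Best is 57.

57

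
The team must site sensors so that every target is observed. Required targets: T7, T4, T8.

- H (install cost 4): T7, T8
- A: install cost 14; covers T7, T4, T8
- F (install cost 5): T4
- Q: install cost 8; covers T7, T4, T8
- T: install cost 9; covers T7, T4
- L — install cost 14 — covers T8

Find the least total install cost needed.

8

The greedy cost-per-new-target heuristic would pick H and F for 9, but a cheaper cover exists.
Q alone covers T7, T4, T8 — every target.
Total install cost: 8.
No cover costs less than 8.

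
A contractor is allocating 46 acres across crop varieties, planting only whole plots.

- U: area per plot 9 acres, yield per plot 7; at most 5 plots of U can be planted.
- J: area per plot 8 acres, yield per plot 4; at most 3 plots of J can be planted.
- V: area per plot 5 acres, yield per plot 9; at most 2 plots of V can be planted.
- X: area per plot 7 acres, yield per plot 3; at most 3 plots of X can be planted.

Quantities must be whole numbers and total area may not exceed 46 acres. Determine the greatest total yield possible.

This is a bounded integer knapsack.
Take 4×U and 2×V: area 46 ≤ 46, yield 4·7 + 2·9 = 46.
V has the best ratio (9/5) and is taken to its limit of 2; remaining capacity is filled optimally with the others.

46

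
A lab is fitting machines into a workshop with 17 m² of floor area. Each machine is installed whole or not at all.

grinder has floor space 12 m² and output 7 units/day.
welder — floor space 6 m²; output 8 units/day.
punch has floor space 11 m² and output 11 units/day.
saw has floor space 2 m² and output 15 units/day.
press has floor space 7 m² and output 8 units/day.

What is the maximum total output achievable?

Take welder, saw, and press: floor space 6 + 2 + 7 = 15 ≤ 17, output 8 + 15 + 8 = 31.
No other feasible combination does better.

31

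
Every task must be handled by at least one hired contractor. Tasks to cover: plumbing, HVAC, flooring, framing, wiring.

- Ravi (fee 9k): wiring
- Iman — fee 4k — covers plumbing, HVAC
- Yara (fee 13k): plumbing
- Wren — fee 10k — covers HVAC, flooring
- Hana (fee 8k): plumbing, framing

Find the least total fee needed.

27

The greedy cost-per-new-task heuristic would pick Iman, Hana, Ravi, and Wren for 31, but a cheaper cover exists.
Choose Ravi, Wren, and Hana: together they cover plumbing, HVAC, flooring, framing, wiring — every task.
Total fee: 9 + 10 + 8 = 27.
No cover costs less than 27.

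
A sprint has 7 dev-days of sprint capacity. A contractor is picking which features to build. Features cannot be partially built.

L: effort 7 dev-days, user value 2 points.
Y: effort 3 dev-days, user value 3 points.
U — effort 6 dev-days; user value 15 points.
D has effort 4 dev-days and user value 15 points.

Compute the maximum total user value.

U: effort 6 ≤ 7, user value 15.
D: effort 4 ≤ 7, user value 15.
Y + D: effort 3 + 4 = 7 ≤ 7, user value 3 + 15 = 18.
Best is Y and D with total user value 18.

18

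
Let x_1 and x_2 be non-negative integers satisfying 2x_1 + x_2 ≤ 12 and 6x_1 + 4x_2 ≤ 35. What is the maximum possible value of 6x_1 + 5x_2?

Relaxing integrality, the LP optimum is 43.75 at (x_1,x_2) = (0, 8.75), which is not an integer point.
(x_1,x_2)=(1,7): 2·1+1·7=9≤12, 6·1+4·7=34≤35, objective 41.
(x_1,x_2)=(0,8): 2·0+1·8=8≤12, 6·0+4·8=32≤35, objective 40.
The best lattice point is (1,7), giving 41.

41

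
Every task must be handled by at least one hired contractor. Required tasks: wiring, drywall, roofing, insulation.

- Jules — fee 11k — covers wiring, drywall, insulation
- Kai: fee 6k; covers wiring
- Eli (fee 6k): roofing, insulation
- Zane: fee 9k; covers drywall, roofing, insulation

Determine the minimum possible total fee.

15

This is a weighted set-cover instance.
The greedy cost-per-new-task heuristic would pick Eli and Jules for 17, but a cheaper cover exists.
Choose Kai and Zane: together they cover wiring, drywall, roofing, insulation — every task.
Total fee: 6 + 9 = 15.
No cover costs less than 15.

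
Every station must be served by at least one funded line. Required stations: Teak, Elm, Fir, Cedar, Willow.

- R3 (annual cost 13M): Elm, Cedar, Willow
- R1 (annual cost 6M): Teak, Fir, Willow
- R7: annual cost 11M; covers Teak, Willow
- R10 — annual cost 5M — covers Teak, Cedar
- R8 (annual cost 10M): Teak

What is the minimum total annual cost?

19

The greedy cost-per-new-station heuristic would pick R1, R10, and R3 for 24, but a cheaper cover exists.
Choose R3 and R1: together they cover Teak, Elm, Fir, Cedar, Willow — every station.
Total annual cost: 13 + 6 = 19.
No cover costs less than 19.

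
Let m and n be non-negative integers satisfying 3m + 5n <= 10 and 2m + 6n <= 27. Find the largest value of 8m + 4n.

24

Relaxing integrality, the LP optimum is 26.67 at (m,n) = (3.33, 0), which is not an integer point.
(m,n)=(3,0): 3·3+5·0=9≤10, 2·3+6·0=6≤27, objective 24.
(m,n)=(2,0): 3·2+5·0=6≤10, 2·2+6·0=4≤27, objective 16.
Maximum is 24 at (m,n)=(3,0).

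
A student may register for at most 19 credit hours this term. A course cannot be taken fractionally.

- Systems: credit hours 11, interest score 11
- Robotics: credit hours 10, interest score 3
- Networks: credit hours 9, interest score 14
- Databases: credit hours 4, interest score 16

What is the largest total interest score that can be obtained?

This is an integer program with binary decision variables.
Networks + Databases: credit hours 9 + 4 = 13 ≤ 19, interest score 14 + 16 = 30.
Systems + Databases: credit hours 11 + 4 = 15 ≤ 19, interest score 11 + 16 = 27.
Robotics + Databases: credit hours 10 + 4 = 14 ≤ 19, interest score 3 + 16 = 19.
Best is Networks and Databases with total interest score 30.

30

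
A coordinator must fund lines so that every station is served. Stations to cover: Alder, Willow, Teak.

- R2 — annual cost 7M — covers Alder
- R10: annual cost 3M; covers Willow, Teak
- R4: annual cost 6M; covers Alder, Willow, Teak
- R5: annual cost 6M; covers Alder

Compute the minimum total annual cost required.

The greedy cost-per-new-station heuristic would pick R10 and R4 for 9, but a cheaper cover exists.
R4 alone covers Alder, Willow, Teak — every station.
Total annual cost: 6.
No cover costs less than 6.

6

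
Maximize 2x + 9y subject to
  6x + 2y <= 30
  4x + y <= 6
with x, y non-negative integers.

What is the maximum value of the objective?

(x,y)=(0,6): 6·0+2·6=12≤30, 4·0+1·6=6≤6, objective 54.
(x,y)=(0,5): 6·0+2·5=10≤30, 4·0+1·5=5≤6, objective 45.
The best lattice point is (0,6), giving 54.

54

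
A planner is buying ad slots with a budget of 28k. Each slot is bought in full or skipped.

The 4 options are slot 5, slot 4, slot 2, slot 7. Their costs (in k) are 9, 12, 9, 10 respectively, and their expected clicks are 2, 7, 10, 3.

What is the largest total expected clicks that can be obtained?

17

Allowing fractional choices, the relaxed optimum would be about 19.1, but ad slots are indivisible.
slot 5 + slot 2 + slot 7: cost 9 + 9 + 10 = 28 ≤ 28, expected clicks 2 + 10 + 3 = 15.
slot 4 + slot 2: cost 12 + 9 = 21 ≤ 28, expected clicks 7 + 10 = 17.
slot 2 + slot 7: cost 9 + 10 = 19 ≤ 28, expected clicks 10 + 3 = 13.
Best is slot 4 and slot 2 with total expected clicks 17.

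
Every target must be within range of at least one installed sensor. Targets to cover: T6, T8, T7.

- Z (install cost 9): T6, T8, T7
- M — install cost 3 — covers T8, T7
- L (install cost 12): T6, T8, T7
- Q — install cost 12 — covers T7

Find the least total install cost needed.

9

This is a weighted set-cover instance.
The greedy cost-per-new-target heuristic would pick M and Z for 12, but a cheaper cover exists.
Z alone covers T6, T8, T7 — every target.
Total install cost: 9.
No cover costs less than 9.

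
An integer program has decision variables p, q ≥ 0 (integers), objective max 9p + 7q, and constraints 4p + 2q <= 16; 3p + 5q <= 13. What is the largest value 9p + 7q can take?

36

The continuous relaxation peaks at (3.86, 0.286) with value 36.71; rounding to a feasible lattice point costs some objective.
(p,q)=(4,0): 4·4+2·0=16≤16, 3·4+5·0=12≤13, objective 36.
(p,q)=(3,0): 4·3+2·0=12≤16, 3·3+5·0=9≤13, objective 27.
Maximum is 36 at (p,q)=(4,0).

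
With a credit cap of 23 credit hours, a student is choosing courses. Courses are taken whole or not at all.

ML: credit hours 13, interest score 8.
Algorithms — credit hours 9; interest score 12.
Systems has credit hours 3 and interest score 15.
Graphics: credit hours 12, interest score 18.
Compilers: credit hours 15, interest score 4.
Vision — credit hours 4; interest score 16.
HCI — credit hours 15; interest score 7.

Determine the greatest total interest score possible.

49

This is a 0-1 knapsack instance.
Take Systems, Graphics, and Vision: credit hours 3 + 12 + 4 = 19 ≤ 23, interest score 15 + 18 + 16 = 49.
No other feasible combination does better.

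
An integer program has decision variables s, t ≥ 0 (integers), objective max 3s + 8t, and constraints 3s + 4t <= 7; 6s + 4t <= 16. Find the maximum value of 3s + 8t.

Relaxing integrality, the LP optimum is 14.00 at (s,t) = (0, 1.75), which is not an integer point.
(s,t)=(1,1): 3·1+4·1=7≤7, 6·1+4·1=10≤16, objective 11.
(s,t)=(0,1): 3·0+4·1=4≤7, 6·0+4·1=4≤16, objective 8.
(s,t)=(2,0): 3·2+4·0=6≤7, 6·2+4·0=12≤16, objective 6.
Maximum is 11 at (s,t)=(1,1).

11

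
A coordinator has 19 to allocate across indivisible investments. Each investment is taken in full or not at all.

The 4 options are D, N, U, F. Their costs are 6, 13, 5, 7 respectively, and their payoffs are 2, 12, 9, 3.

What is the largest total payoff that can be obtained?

Take N and U: cost 13 + 5 = 18 ≤ 19, payoff 12 + 9 = 21.
No other feasible combination does better.

21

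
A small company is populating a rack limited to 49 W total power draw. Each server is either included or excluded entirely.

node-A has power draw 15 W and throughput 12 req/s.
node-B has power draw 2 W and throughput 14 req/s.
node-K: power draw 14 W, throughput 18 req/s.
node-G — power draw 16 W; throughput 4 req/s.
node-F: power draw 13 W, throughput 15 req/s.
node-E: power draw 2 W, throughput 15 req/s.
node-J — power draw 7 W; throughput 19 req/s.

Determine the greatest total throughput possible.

This is a 0-1 knapsack instance.
Allowing fractional choices, the relaxed optimum would be about 89.8, but servers are indivisible.
node-B + node-K + node-F + node-E + node-J: power draw 2 + 14 + 13 + 2 + 7 = 38 ≤ 49, throughput 14 + 18 + 15 + 15 + 19 = 81.
node-A + node-B + node-K + node-E + node-J: power draw 15 + 2 + 14 + 2 + 7 = 40 ≤ 49, throughput 12 + 14 + 18 + 15 + 19 = 78.
Best is node-B, node-K, node-F, node-E, and node-J with total throughput 81.

81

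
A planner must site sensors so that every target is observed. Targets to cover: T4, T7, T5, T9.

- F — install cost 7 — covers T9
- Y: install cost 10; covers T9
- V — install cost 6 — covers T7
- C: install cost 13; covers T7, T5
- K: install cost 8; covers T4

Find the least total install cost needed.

28

The greedy cost-per-new-target heuristic would pick V, F, K, and C for 34, but a cheaper cover exists.
Choose F, C, and K: together they cover T4, T7, T5, T9 — every target.
Total install cost: 7 + 13 + 8 = 28.
No cover costs less than 28.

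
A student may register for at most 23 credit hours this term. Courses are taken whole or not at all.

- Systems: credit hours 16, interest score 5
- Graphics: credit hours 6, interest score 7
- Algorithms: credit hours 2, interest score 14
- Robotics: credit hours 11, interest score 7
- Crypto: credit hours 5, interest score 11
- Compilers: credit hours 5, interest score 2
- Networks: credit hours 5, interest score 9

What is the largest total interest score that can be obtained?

Treat it as a binary knapsack problem.
Graphics + Algorithms + Crypto + Compilers + Networks: credit hours 6 + 2 + 5 + 5 + 5 = 23 ≤ 23, interest score 7 + 14 + 11 + 2 + 9 = 43.
Algorithms + Robotics + Crypto + Networks: credit hours 2 + 11 + 5 + 5 = 23 ≤ 23, interest score 14 + 7 + 11 + 9 = 41.
Graphics + Algorithms + Crypto + Networks: credit hours 6 + 2 + 5 + 5 = 18 ≤ 23, interest score 7 + 14 + 11 + 9 = 41.
Best is Graphics, Algorithms, Crypto, Compilers, and Networks with total interest score 43.

43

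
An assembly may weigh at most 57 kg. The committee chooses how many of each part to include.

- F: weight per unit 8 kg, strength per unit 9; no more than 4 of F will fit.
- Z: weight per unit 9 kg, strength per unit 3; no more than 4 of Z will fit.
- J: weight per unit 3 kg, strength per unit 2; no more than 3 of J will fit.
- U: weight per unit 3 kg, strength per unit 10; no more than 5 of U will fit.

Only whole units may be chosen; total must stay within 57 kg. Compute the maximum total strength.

Take 4×F, 3×J, and 5×U: weight 56 ≤ 57, strength 4·9 + 3·2 + 5·10 = 92.
U has the best ratio (10/3) and is taken to its limit of 5; remaining capacity is filled optimally with the others.

92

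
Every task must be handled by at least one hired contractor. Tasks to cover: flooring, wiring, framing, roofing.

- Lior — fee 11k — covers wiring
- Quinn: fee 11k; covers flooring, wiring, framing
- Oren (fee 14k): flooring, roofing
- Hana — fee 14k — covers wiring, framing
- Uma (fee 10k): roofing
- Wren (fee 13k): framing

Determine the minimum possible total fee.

21

Choose Quinn and Uma: together they cover flooring, wiring, framing, roofing — every task.
Total fee: 11 + 10 = 21.
No cover costs less than 21.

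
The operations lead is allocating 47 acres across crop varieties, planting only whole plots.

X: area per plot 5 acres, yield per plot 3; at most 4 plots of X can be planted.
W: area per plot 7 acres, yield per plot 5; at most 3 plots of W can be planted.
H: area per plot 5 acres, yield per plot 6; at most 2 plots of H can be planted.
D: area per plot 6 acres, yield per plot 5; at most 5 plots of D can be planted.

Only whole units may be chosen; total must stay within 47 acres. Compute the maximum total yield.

Take 1×W, 2×H, and 5×D: area 47 ≤ 47, yield 1·5 + 2·6 + 5·5 = 42.
H has the best ratio (6/5) and is taken to its limit of 2; remaining capacity is filled optimally with the others.

42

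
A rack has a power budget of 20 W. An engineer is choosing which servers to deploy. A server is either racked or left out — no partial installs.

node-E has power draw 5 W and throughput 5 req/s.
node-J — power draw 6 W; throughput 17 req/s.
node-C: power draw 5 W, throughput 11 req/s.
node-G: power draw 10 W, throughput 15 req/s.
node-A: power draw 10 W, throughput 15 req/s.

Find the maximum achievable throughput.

Treat it as a binary knapsack problem.
Allowing fractional choices, the relaxed optimum would be about 41.5, but servers are indivisible.
node-J + node-A: power draw 6 + 10 = 16 ≤ 20, throughput 17 + 15 = 32.
node-J + node-G: power draw 6 + 10 = 16 ≤ 20, throughput 17 + 15 = 32.
node-E + node-J + node-C: power draw 5 + 6 + 5 = 16 ≤ 20, throughput 5 + 17 + 11 = 33.
Best is node-E, node-J, and node-C with total throughput 33.

33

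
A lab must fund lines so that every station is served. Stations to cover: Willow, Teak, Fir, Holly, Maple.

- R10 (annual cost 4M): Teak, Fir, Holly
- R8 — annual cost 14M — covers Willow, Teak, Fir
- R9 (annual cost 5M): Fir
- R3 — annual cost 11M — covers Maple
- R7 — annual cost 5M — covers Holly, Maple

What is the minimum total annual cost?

19

The greedy cost-per-new-station heuristic would pick R10, R7, and R8 for 23, but a cheaper cover exists.
Choose R8 and R7: together they cover Willow, Teak, Fir, Holly, Maple — every station.
Total annual cost: 14 + 5 = 19.
No cover costs less than 19.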